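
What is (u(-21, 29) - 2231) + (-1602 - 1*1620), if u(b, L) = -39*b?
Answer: -4634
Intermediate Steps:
(u(-21, 29) - 2231) + (-1602 - 1*1620) = (-39*(-21) - 2231) + (-1602 - 1*1620) = (819 - 2231) + (-1602 - 1620) = -1412 - 3222 = -4634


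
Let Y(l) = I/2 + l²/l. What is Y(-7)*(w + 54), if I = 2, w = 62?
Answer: -696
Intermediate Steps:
Y(l) = 1 + l (Y(l) = 2/2 + l²/l = 2*(½) + l = 1 + l)
Y(-7)*(w + 54) = (1 - 7)*(62 + 54) = -6*116 = -696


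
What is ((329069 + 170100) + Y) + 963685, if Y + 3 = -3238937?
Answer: -1776086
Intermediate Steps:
Y = -3238940 (Y = -3 - 3238937 = -3238940)
((329069 + 170100) + Y) + 963685 = ((329069 + 170100) - 3238940) + 963685 = (499169 - 3238940) + 963685 = -2739771 + 963685 = -1776086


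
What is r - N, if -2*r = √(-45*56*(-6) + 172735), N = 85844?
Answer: -85844 - √187855/2 ≈ -86061.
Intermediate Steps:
r = -√187855/2 (r = -√(-45*56*(-6) + 172735)/2 = -√(-2520*(-6) + 172735)/2 = -√(15120 + 172735)/2 = -√187855/2 ≈ -216.71)
r - N = -√187855/2 - 1*85844 = -√187855/2 - 85844 = -85844 - √187855/2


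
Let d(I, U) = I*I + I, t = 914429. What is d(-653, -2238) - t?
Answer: -488673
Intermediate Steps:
d(I, U) = I + I**2 (d(I, U) = I**2 + I = I + I**2)
d(-653, -2238) - t = -653*(1 - 653) - 1*914429 = -653*(-652) - 914429 = 425756 - 914429 = -488673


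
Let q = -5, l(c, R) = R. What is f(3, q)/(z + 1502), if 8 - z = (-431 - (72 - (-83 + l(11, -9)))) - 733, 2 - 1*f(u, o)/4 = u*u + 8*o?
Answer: 2/43 ≈ 0.046512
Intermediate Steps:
f(u, o) = 8 - 32*o - 4*u**2 (f(u, o) = 8 - 4*(u*u + 8*o) = 8 - 4*(u**2 + 8*o) = 8 + (-32*o - 4*u**2) = 8 - 32*o - 4*u**2)
z = 1336 (z = 8 - ((-431 - (72 - (-83 - 9))) - 733) = 8 - ((-431 - (72 - 1*(-92))) - 733) = 8 - ((-431 - (72 + 92)) - 733) = 8 - ((-431 - 1*164) - 733) = 8 - ((-431 - 164) - 733) = 8 - (-595 - 733) = 8 - 1*(-1328) = 8 + 1328 = 1336)
f(3, q)/(z + 1502) = (8 - 32*(-5) - 4*3**2)/(1336 + 1502) = (8 + 160 - 4*9)/2838 = (8 + 160 - 36)/2838 = (1/2838)*132 = 2/43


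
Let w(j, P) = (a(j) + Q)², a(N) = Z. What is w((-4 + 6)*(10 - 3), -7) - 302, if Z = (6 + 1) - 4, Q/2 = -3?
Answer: -293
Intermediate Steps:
Q = -6 (Q = 2*(-3) = -6)
Z = 3 (Z = 7 - 4 = 3)
a(N) = 3
w(j, P) = 9 (w(j, P) = (3 - 6)² = (-3)² = 9)
w((-4 + 6)*(10 - 3), -7) - 302 = 9 - 302 = -293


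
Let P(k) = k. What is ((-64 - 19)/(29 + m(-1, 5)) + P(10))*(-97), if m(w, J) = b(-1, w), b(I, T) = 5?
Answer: -24929/34 ≈ -733.21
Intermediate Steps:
m(w, J) = 5
((-64 - 19)/(29 + m(-1, 5)) + P(10))*(-97) = ((-64 - 19)/(29 + 5) + 10)*(-97) = (-83/34 + 10)*(-97) = (257/34)*(-97) = -24929/34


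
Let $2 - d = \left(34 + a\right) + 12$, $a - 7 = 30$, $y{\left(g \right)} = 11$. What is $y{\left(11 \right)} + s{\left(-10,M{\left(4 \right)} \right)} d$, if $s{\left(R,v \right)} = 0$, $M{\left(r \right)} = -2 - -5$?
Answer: $11$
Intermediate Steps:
$M{\left(r \right)} = 3$ ($M{\left(r \right)} = -2 + 5 = 3$)
$a = 37$ ($a = 7 + 30 = 37$)
$d = -81$ ($d = 2 - \left(\left(34 + 37\right) + 12\right) = 2 - \left(71 + 12\right) = 2 - 83 = -81$)
$y{\left(11 \right)} + s{\left(-10,M{\left(4 \right)} \right)} d = 11 + 0 \left(-81\right) = 11 + 0 = 11$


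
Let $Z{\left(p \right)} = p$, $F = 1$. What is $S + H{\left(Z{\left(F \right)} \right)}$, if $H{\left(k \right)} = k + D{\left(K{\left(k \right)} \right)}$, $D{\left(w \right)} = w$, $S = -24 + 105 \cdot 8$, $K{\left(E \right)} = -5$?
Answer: $812$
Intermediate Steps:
$S = 816$ ($S = -24 + 840 = 816$)
$H{\left(k \right)} = -5 + k$ ($H{\left(k \right)} = k - 5 = -5 + k$)
$S + H{\left(Z{\left(F \right)} \right)} = 816 + \left(-5 + 1\right) = 816 - 4 = 812$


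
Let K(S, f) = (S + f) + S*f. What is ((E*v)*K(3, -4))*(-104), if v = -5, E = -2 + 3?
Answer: -6760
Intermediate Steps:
E = 1
K(S, f) = S + f + S*f
((E*v)*K(3, -4))*(-104) = ((1*(-5))*(3 - 4 + 3*(-4)))*(-104) = -5*(3 - 4 - 12)*(-104) = -5*(-13)*(-104) = 65*(-104) = -6760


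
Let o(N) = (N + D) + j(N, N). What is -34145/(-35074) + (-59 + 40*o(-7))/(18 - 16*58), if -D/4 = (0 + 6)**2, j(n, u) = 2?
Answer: 4657353/613795 ≈ 7.5878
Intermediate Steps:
D = -144 (D = -4*(0 + 6)**2 = -4*6**2 = -4*36 = -144)
o(N) = -142 + N (o(N) = (N - 144) + 2 = (-144 + N) + 2 = -142 + N)
-34145/(-35074) + (-59 + 40*o(-7))/(18 - 16*58) = -34145/(-35074) + (-59 + 40*(-142 - 7))/(18 - 16*58) = -34145*(-1/35074) + (-59 + 40*(-149))/(18 - 928) = 34145/35074 + (-59 - 5960)/(-910) = 34145/35074 - 6019*(-1/910) = 34145/35074 + 463/70 = 4657353/613795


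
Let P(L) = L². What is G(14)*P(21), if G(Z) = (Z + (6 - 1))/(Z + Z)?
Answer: 1197/4 ≈ 299.25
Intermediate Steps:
G(Z) = (5 + Z)/(2*Z) (G(Z) = (Z + 5)/((2*Z)) = (5 + Z)*(1/(2*Z)) = (5 + Z)/(2*Z))
G(14)*P(21) = ((½)*(5 + 14)/14)*21² = ((½)*(1/14)*19)*441 = (19/28)*441 = 1197/4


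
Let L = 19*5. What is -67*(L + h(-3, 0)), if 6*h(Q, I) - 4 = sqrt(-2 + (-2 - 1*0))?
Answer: -19229/3 - 67*I/3 ≈ -6409.7 - 22.333*I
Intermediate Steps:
L = 95
h(Q, I) = 2/3 + I/3 (h(Q, I) = 2/3 + sqrt(-2 + (-2 - 1*0))/6 = 2/3 + sqrt(-2 + (-2 + 0))/6 = 2/3 + sqrt(-2 - 2)/6 = 2/3 + sqrt(-4)/6 = 2/3 + (2*I)/6 = 2/3 + I/3)
-67*(L + h(-3, 0)) = -67*(95 + (2/3 + I/3)) = -67*(287/3 + I/3) = -19229/3 - 67*I/3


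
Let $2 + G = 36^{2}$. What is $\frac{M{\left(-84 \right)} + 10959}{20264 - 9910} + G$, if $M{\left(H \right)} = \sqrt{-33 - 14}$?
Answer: $\frac{13409035}{10354} + \frac{i \sqrt{47}}{10354} \approx 1295.1 + 0.00066213 i$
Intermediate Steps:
$M{\left(H \right)} = i \sqrt{47}$ ($M{\left(H \right)} = \sqrt{-47} = i \sqrt{47}$)
$G = 1294$ ($G = -2 + 36^{2} = -2 + 1296 = 1294$)
$\frac{M{\left(-84 \right)} + 10959}{20264 - 9910} + G = \frac{i \sqrt{47} + 10959}{20264 - 9910} + 1294 = \frac{10959 + i \sqrt{47}}{10354} + 1294 = \left(10959 + i \sqrt{47}\right) \frac{1}{10354} + 1294 = \left(\frac{10959}{10354} + \frac{i \sqrt{47}}{10354}\right) + 1294 = \frac{13409035}{10354} + \frac{i \sqrt{47}}{10354}$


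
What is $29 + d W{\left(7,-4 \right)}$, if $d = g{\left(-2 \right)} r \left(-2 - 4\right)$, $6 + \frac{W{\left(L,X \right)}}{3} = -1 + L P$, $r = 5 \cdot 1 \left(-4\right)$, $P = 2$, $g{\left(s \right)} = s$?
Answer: $-5011$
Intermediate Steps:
$r = -20$ ($r = 5 \left(-4\right) = -20$)
$W{\left(L,X \right)} = -21 + 6 L$ ($W{\left(L,X \right)} = -18 + 3 \left(-1 + L 2\right) = -18 + 3 \left(-1 + 2 L\right) = -18 + \left(-3 + 6 L\right) = -21 + 6 L$)
$d = -240$ ($d = \left(-2\right) \left(-20\right) \left(-2 - 4\right) = 40 \left(-6\right) = -240$)
$29 + d W{\left(7,-4 \right)} = 29 - 240 \left(-21 + 6 \cdot 7\right) = 29 - 240 \left(-21 + 42\right) = 29 - 5040 = -5011$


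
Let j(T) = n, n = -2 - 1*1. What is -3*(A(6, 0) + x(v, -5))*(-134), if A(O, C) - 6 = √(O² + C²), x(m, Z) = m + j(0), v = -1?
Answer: 3216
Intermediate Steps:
n = -3 (n = -2 - 1 = -3)
j(T) = -3
x(m, Z) = -3 + m (x(m, Z) = m - 3 = -3 + m)
A(O, C) = 6 + √(C² + O²) (A(O, C) = 6 + √(O² + C²) = 6 + √(C² + O²))
-3*(A(6, 0) + x(v, -5))*(-134) = -3*((6 + √(0² + 6²)) + (-3 - 1))*(-134) = -3*((6 + √(0 + 36)) - 4)*(-134) = -3*((6 + √36) - 4)*(-134) = -3*((6 + 6) - 4)*(-134) = -3*(12 - 4)*(-134) = -3*8*(-134) = -24*(-134) = 3216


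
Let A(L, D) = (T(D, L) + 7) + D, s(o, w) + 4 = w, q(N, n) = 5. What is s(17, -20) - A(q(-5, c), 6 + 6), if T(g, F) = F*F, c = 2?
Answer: -68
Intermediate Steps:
s(o, w) = -4 + w
T(g, F) = F²
A(L, D) = 7 + D + L² (A(L, D) = (L² + 7) + D = (7 + L²) + D = 7 + D + L²)
s(17, -20) - A(q(-5, c), 6 + 6) = (-4 - 20) - (7 + (6 + 6) + 5²) = -24 - (7 + 12 + 25) = -24 - 1*44 = -24 - 44 = -68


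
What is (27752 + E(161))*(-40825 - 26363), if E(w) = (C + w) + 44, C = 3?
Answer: -1878576480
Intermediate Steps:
E(w) = 47 + w (E(w) = (3 + w) + 44 = 47 + w)
(27752 + E(161))*(-40825 - 26363) = (27752 + (47 + 161))*(-40825 - 26363) = (27752 + 208)*(-67188) = 27960*(-67188) = -1878576480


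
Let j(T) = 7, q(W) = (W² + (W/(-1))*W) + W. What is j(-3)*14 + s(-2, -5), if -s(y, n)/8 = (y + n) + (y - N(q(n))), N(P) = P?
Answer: 130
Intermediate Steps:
q(W) = W (q(W) = (W² + (W*(-1))*W) + W = (W² + (-W)*W) + W = (W² - W²) + W = 0 + W = W)
s(y, n) = -16*y (s(y, n) = -8*((y + n) + (y - n)) = -8*((n + y) + (y - n)) = -16*y)
j(-3)*14 + s(-2, -5) = 7*14 - 16*(-2) = 98 + 32 = 130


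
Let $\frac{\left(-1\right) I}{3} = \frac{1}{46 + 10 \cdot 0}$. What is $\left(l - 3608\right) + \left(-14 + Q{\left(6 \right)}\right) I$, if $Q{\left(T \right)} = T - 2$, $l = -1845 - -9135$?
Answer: $\frac{84701}{23} \approx 3682.7$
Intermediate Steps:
$l = 7290$ ($l = -1845 + 9135 = 7290$)
$I = - \frac{3}{46}$ ($I = - \frac{3}{46 + 10 \cdot 0} = - \frac{3}{46 + 0} = - \frac{3}{46} \approx -0.065217$)
$Q{\left(T \right)} = -2 + T$
$\left(l - 3608\right) + \left(-14 + Q{\left(6 \right)}\right) I = \left(7290 - 3608\right) + \left(-14 + \left(-2 + 6\right)\right) \left(- \frac{3}{46}\right) = 3682 + \left(-14 + 4\right) \left(- \frac{3}{46}\right) = 3682 - - \frac{15}{23} = 3682 + \frac{15}{23} = \frac{84701}{23}$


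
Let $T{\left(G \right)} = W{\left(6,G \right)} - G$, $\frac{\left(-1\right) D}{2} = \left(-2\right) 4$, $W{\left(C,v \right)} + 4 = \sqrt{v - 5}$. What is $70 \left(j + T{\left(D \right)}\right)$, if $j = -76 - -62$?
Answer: $-2380 + 70 \sqrt{11} \approx -2147.8$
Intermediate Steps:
$j = -14$ ($j = -76 + 62 = -14$)
$W{\left(C,v \right)} = -4 + \sqrt{-5 + v}$ ($W{\left(C,v \right)} = -4 + \sqrt{v - 5} = -4 + \sqrt{-5 + v}$)
$D = 16$ ($D = - 2 \left(\left(-2\right) 4\right) = \left(-2\right) \left(-8\right) = 16$)
$T{\left(G \right)} = -4 + \sqrt{-5 + G} - G$ ($T{\left(G \right)} = \left(-4 + \sqrt{-5 + G}\right) - G = -4 + \sqrt{-5 + G} - G$)
$70 \left(j + T{\left(D \right)}\right) = 70 \left(-14 - \left(20 - \sqrt{-5 + 16}\right)\right) = 70 \left(-14 - \left(20 - \sqrt{11}\right)\right) = 70 \left(-34 + \sqrt{11}\right) = -2380 + 70 \sqrt{11}$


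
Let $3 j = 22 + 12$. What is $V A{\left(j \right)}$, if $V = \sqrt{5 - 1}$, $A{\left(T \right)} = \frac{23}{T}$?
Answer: $\frac{69}{17} \approx 4.0588$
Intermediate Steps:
$j = \frac{34}{3}$ ($j = \frac{22 + 12}{3} = \frac{1}{3} \cdot 34 = \frac{34}{3} \approx 11.333$)
$V = 2$ ($V = \sqrt{4} = 2$)
$V A{\left(j \right)} = 2 \frac{23}{\frac{34}{3}} = 2 \cdot 23 \cdot \frac{3}{34} = 2 \cdot \frac{69}{34} = \frac{69}{17}$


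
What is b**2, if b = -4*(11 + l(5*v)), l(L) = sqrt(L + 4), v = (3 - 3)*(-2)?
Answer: 2704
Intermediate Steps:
v = 0 (v = 0*(-2) = 0)
l(L) = sqrt(4 + L)
b = -52 (b = -4*(11 + sqrt(4 + 5*0)) = -4*(11 + sqrt(4 + 0)) = -4*(11 + sqrt(4)) = -4*(11 + 2) = -4*13 = -52)
b**2 = (-52)**2 = 2704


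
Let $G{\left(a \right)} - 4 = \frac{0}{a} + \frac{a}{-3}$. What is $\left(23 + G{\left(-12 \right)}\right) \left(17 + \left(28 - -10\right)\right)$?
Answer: $1705$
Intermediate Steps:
$G{\left(a \right)} = 4 - \frac{a}{3}$ ($G{\left(a \right)} = 4 + \left(\frac{0}{a} + \frac{a}{-3}\right) = 4 + \left(0 + a \left(- \frac{1}{3}\right)\right) = 4 + \left(0 - \frac{a}{3}\right) = 4 - \frac{a}{3}$)
$\left(23 + G{\left(-12 \right)}\right) \left(17 + \left(28 - -10\right)\right) = \left(23 + \left(4 - -4\right)\right) \left(17 + \left(28 - -10\right)\right) = \left(23 + \left(4 + 4\right)\right) \left(17 + \left(28 + 10\right)\right) = \left(23 + 8\right) \left(17 + 38\right) = 31 \cdot 55 = 1705$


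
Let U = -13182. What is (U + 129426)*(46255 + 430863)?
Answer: 55462104792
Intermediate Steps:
(U + 129426)*(46255 + 430863) = (-13182 + 129426)*(46255 + 430863) = 116244*477118 = 55462104792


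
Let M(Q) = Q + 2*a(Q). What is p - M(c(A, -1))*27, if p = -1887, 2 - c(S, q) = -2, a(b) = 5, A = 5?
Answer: -2265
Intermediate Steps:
c(S, q) = 4 (c(S, q) = 2 - 1*(-2) = 2 + 2 = 4)
M(Q) = 10 + Q (M(Q) = Q + 2*5 = Q + 10 = 10 + Q)
p - M(c(A, -1))*27 = -1887 - (10 + 4)*27 = -1887 - 14*27 = -1887 - 1*378 = -1887 - 378 = -2265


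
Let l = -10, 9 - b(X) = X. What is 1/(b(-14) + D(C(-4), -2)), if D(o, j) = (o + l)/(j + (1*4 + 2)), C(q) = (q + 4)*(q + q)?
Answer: 2/41 ≈ 0.048781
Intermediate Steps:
b(X) = 9 - X
C(q) = 2*q*(4 + q) (C(q) = (4 + q)*(2*q) = 2*q*(4 + q))
D(o, j) = (-10 + o)/(6 + j) (D(o, j) = (o - 10)/(j + (1*4 + 2)) = (-10 + o)/(j + (4 + 2)) = (-10 + o)/(j + 6) = (-10 + o)/(6 + j))
1/(b(-14) + D(C(-4), -2)) = 1/((9 - 1*(-14)) + (-10 + 2*(-4)*(4 - 4))/(6 - 2)) = 1/((9 + 14) + (-10 + 2*(-4)*0)/4) = 1/(23 + (-10 + 0)/4) = 1/(23 + (¼)*(-10)) = 1/(23 - 5/2) = 1/(41/2) = 2/41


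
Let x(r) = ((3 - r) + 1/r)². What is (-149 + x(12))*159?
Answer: -530371/48 ≈ -11049.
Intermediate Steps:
x(r) = (3 + 1/r - r)²
(-149 + x(12))*159 = (-149 + (1 - 1*12² + 3*12)²/12²)*159 = (-149 + (1 - 1*144 + 36)²/144)*159 = (-149 + (1 - 144 + 36)²/144)*159 = (-149 + (1/144)*(-107)²)*159 = (-149 + (1/144)*11449)*159 = (-149 + 11449/144)*159 = -10007/144*159 = -530371/48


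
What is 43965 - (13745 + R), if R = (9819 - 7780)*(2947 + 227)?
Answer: -6441566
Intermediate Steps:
R = 6471786 (R = 2039*3174 = 6471786)
43965 - (13745 + R) = 43965 - (13745 + 6471786) = 43965 - 1*6485531 = 43965 - 6485531 = -6441566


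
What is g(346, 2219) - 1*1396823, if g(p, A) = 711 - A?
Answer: -1398331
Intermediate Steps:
g(346, 2219) - 1*1396823 = (711 - 1*2219) - 1*1396823 = (711 - 2219) - 1396823 = -1508 - 1396823 = -1398331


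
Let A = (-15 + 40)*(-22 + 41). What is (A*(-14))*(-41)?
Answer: 272650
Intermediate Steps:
A = 475 (A = 25*19 = 475)
(A*(-14))*(-41) = (475*(-14))*(-41) = -6650*(-41) = 272650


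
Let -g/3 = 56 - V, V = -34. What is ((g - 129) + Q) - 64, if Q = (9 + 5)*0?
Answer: -463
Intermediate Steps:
g = -270 (g = -3*(56 - 1*(-34)) = -3*(56 + 34) = -3*90 = -270)
Q = 0 (Q = 14*0 = 0)
((g - 129) + Q) - 64 = ((-270 - 129) + 0) - 64 = (-399 + 0) - 64 = -399 - 64 = -463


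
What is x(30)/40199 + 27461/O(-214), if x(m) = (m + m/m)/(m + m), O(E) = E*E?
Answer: 4139731501/6903575265 ≈ 0.59965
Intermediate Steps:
O(E) = E²
x(m) = (1 + m)/(2*m) (x(m) = (m + 1)/((2*m)) = (1 + m)*(1/(2*m)) = (1 + m)/(2*m))
x(30)/40199 + 27461/O(-214) = ((½)*(1 + 30)/30)/40199 + 27461/((-214)²) = ((½)*(1/30)*31)*(1/40199) + 27461/45796 = (31/60)*(1/40199) + 27461*(1/45796) = 31/2411940 + 27461/45796 = 4139731501/6903575265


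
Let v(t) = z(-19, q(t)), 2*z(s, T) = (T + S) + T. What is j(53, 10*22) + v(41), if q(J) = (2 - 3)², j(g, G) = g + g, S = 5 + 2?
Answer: 221/2 ≈ 110.50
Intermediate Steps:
S = 7
j(g, G) = 2*g
q(J) = 1 (q(J) = (-1)² = 1)
z(s, T) = 7/2 + T (z(s, T) = ((T + 7) + T)/2 = ((7 + T) + T)/2 = (7 + 2*T)/2 = 7/2 + T)
v(t) = 9/2 (v(t) = 7/2 + 1 = 9/2)
j(53, 10*22) + v(41) = 2*53 + 9/2 = 106 + 9/2 = 221/2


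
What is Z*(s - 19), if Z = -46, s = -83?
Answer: 4692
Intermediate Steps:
Z*(s - 19) = -46*(-83 - 19) = -46*(-102) = 4692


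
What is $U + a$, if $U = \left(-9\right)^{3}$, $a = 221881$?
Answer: $221152$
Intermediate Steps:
$U = -729$
$U + a = -729 + 221881 = 221152$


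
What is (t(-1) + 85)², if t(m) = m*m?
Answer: 7396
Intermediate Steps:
t(m) = m²
(t(-1) + 85)² = ((-1)² + 85)² = (1 + 85)² = 86² = 7396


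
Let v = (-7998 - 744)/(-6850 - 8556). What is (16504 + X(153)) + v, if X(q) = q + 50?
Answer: 128698392/7703 ≈ 16708.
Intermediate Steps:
X(q) = 50 + q
v = 4371/7703 (v = -8742/(-15406) = -8742*(-1/15406) = 4371/7703 ≈ 0.56744)
(16504 + X(153)) + v = (16504 + (50 + 153)) + 4371/7703 = (16504 + 203) + 4371/7703 = 16707 + 4371/7703 = 128698392/7703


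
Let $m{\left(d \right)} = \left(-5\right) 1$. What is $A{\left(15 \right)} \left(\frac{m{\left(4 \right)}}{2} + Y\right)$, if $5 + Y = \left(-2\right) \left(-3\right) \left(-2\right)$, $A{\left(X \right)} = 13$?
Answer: $- \frac{507}{2} \approx -253.5$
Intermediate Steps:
$m{\left(d \right)} = -5$
$Y = -17$ ($Y = -5 + \left(-2\right) \left(-3\right) \left(-2\right) = -5 + 6 \left(-2\right) = -5 - 12 = -17$)
$A{\left(15 \right)} \left(\frac{m{\left(4 \right)}}{2} + Y\right) = 13 \left(\frac{1}{2} \left(-5\right) - 17\right) = 13 \left(- \frac{5}{2} - 17\right) = 13 \left(- \frac{39}{2}\right) = - \frac{507}{2}$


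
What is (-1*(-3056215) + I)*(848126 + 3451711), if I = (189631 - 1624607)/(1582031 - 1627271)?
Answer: 24771468735280963/1885 ≈ 1.3141e+13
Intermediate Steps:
I = 179372/5655 (I = -1434976/(-45240) = -1434976*(-1/45240) = 179372/5655 ≈ 31.719)
(-1*(-3056215) + I)*(848126 + 3451711) = (-1*(-3056215) + 179372/5655)*(848126 + 3451711) = (3056215 + 179372/5655)*4299837 = (17283075197/5655)*4299837 = 24771468735280963/1885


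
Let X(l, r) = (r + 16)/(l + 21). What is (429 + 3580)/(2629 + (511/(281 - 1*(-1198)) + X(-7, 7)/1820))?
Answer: 151078844280/99086708977 ≈ 1.5247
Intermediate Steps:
X(l, r) = (16 + r)/(21 + l)
(429 + 3580)/(2629 + (511/(281 - 1*(-1198)) + X(-7, 7)/1820)) = (429 + 3580)/(2629 + (511/(281 - 1*(-1198)) + ((16 + 7)/(21 - 7))/1820)) = 4009/(2629 + (511/(281 + 1198) + (23/14)*(1/1820))) = 4009/(2629 + (511/1479 + ((1/14)*23)*(1/1820))) = 4009/(2629 + (511*(1/1479) + (23/14)*(1/1820))) = 4009/(2629 + (511/1479 + 23/25480)) = 4009/(2629 + 13054297/37684920) = 4009/(99086708977/37684920) = 4009*(37684920/99086708977) = 151078844280/99086708977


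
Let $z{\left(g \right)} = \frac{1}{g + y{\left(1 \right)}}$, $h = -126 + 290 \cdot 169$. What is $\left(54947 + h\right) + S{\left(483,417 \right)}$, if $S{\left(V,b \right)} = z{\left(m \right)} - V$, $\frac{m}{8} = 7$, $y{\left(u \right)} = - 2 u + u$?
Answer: $\frac{5684141}{55} \approx 1.0335 \cdot 10^{5}$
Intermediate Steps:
$y{\left(u \right)} = - u$
$h = 48884$ ($h = -126 + 49010 = 48884$)
$m = 56$ ($m = 8 \cdot 7 = 56$)
$z{\left(g \right)} = \frac{1}{-1 + g}$ ($z{\left(g \right)} = \frac{1}{g - 1} = \frac{1}{-1 + g}$)
$S{\left(V,b \right)} = \frac{1}{55} - V$ ($S{\left(V,b \right)} = \frac{1}{-1 + 56} - V = \frac{1}{55} - V$)
$\left(54947 + h\right) + S{\left(483,417 \right)} = \left(54947 + 48884\right) + \left(\frac{1}{55} - 483\right) = 103831 + \left(\frac{1}{55} - 483\right) = 103831 - \frac{26564}{55} = \frac{5684141}{55}$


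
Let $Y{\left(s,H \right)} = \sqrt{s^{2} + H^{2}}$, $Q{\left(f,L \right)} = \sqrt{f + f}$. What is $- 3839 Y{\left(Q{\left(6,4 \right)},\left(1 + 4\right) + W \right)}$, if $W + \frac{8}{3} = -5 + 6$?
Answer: $- \frac{15356 \sqrt{13}}{3} \approx -18456.0$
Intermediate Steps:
$W = - \frac{5}{3}$ ($W = - \frac{8}{3} + \left(-5 + 6\right) = - \frac{8}{3} + 1 = - \frac{5}{3} \approx -1.6667$)
$Q{\left(f,L \right)} = \sqrt{2} \sqrt{f}$ ($Q{\left(f,L \right)} = \sqrt{2 f} = \sqrt{2} \sqrt{f}$)
$Y{\left(s,H \right)} = \sqrt{H^{2} + s^{2}}$
$- 3839 Y{\left(Q{\left(6,4 \right)},\left(1 + 4\right) + W \right)} = - 3839 \sqrt{\left(\left(1 + 4\right) - \frac{5}{3}\right)^{2} + \left(\sqrt{2} \sqrt{6}\right)^{2}} = - 3839 \sqrt{\left(5 - \frac{5}{3}\right)^{2} + \left(2 \sqrt{3}\right)^{2}} = - 3839 \sqrt{\left(\frac{10}{3}\right)^{2} + 12} = - 3839 \sqrt{\frac{100}{9} + 12} = - 3839 \sqrt{\frac{208}{9}} = - 3839 \frac{4 \sqrt{13}}{3} = - \frac{15356 \sqrt{13}}{3}$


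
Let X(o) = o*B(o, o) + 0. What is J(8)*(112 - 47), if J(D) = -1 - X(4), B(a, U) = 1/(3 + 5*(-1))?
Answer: 65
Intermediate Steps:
B(a, U) = -½ (B(a, U) = 1/(3 - 5) = 1/(-2) = -½)
X(o) = -o/2 (X(o) = o*(-½) + 0 = -o/2 + 0 = -o/2)
J(D) = 1 (J(D) = -1 - (-1)*4/2 = -1 - 1*(-2) = -1 + 2 = 1)
J(8)*(112 - 47) = 1*(112 - 47) = 1*65 = 65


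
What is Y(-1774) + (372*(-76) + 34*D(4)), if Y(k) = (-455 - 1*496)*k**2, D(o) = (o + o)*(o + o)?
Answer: -2992895372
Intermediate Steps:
D(o) = 4*o**2 (D(o) = (2*o)*(2*o) = 4*o**2)
Y(k) = -951*k**2 (Y(k) = (-455 - 496)*k**2 = -951*k**2)
Y(-1774) + (372*(-76) + 34*D(4)) = -951*(-1774)**2 + (372*(-76) + 34*(4*4**2)) = -951*3147076 + (-28272 + 34*(4*16)) = -2992869276 + (-28272 + 34*64) = -2992869276 + (-28272 + 2176) = -2992869276 - 26096 = -2992895372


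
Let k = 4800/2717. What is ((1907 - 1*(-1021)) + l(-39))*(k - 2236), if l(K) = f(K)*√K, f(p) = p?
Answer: -17774166336/2717 + 18211236*I*√39/209 ≈ -6.5418e+6 + 5.4416e+5*I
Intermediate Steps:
k = 4800/2717 (k = 4800*(1/2717) = 4800/2717 ≈ 1.7667)
l(K) = K^(3/2) (l(K) = K*√K = K^(3/2))
((1907 - 1*(-1021)) + l(-39))*(k - 2236) = ((1907 - 1*(-1021)) + (-39)^(3/2))*(4800/2717 - 2236) = ((1907 + 1021) - 39*I*√39)*(-6070412/2717) = (2928 - 39*I*√39)*(-6070412/2717) = -17774166336/2717 + 18211236*I*√39/209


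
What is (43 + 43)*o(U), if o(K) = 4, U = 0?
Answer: 344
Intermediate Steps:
(43 + 43)*o(U) = (43 + 43)*4 = 86*4 = 344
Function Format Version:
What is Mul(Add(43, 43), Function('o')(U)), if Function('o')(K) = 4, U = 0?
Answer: 344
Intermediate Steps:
Mul(Add(43, 43), Function('o')(U)) = Mul(Add(43, 43), 4) = Mul(86, 4) = 344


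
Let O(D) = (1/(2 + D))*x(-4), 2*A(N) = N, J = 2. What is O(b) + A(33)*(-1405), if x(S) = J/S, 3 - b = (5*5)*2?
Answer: -1043212/45 ≈ -23183.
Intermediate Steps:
b = -47 (b = 3 - 5*5*2 = 3 - 25*2 = 3 - 1*50 = 3 - 50 = -47)
x(S) = 2/S
A(N) = N/2
O(D) = -1/(2*(2 + D)) (O(D) = (1/(2 + D))*(2/(-4)) = (2*(-¼))/(2 + D) = -½/(2 + D) = -1/(2*(2 + D)))
O(b) + A(33)*(-1405) = -1/(4 + 2*(-47)) + ((½)*33)*(-1405) = -1/(4 - 94) + (33/2)*(-1405) = -1/(-90) - 46365/2 = -1*(-1/90) - 46365/2 = 1/90 - 46365/2 = -1043212/45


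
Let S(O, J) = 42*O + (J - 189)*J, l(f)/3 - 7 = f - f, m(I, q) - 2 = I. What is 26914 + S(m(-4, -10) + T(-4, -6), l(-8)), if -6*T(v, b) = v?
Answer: 23330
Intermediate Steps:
T(v, b) = -v/6
m(I, q) = 2 + I
l(f) = 21 (l(f) = 21 + 3*(f - f) = 21 + 3*0 = 21 + 0 = 21)
S(O, J) = 42*O + J*(-189 + J) (S(O, J) = 42*O + (-189 + J)*J = 42*O + J*(-189 + J))
26914 + S(m(-4, -10) + T(-4, -6), l(-8)) = 26914 + (21² - 189*21 + 42*((2 - 4) - ⅙*(-4))) = 26914 + (441 - 3969 + 42*(-2 + ⅔)) = 26914 + (441 - 3969 + 42*(-4/3)) = 26914 + (441 - 3969 - 56) = 26914 - 3584 = 23330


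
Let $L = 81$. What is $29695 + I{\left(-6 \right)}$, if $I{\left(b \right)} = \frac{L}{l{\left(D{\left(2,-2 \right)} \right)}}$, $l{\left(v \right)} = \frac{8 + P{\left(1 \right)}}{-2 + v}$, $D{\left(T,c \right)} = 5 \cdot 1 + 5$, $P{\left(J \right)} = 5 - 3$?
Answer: $\frac{148799}{5} \approx 29760.0$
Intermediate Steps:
$P{\left(J \right)} = 2$ ($P{\left(J \right)} = 5 - 3 = 2$)
$D{\left(T,c \right)} = 10$ ($D{\left(T,c \right)} = 5 + 5 = 10$)
$l{\left(v \right)} = \frac{10}{-2 + v}$ ($l{\left(v \right)} = \frac{8 + 2}{-2 + v} = \frac{10}{-2 + v}$)
$I{\left(b \right)} = \frac{324}{5}$ ($I{\left(b \right)} = \frac{81}{10 \frac{1}{-2 + 10}} = \frac{81}{10 \cdot \frac{1}{8}} = \frac{81}{\frac{5}{4}} = 81 \cdot \frac{4}{5} = \frac{324}{5}$)
$29695 + I{\left(-6 \right)} = 29695 + \frac{324}{5} = \frac{148799}{5}$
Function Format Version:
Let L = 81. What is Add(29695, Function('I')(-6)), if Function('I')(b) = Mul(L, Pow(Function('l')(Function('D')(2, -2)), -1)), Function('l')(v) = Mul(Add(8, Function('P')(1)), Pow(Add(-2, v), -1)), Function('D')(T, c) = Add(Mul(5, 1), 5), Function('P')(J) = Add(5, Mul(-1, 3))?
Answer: Rational(148799, 5) ≈ 29760.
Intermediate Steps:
Function('P')(J) = 2 (Function('P')(J) = Add(5, -3) = 2)
Function('D')(T, c) = 10 (Function('D')(T, c) = Add(5, 5) = 10)
Function('l')(v) = Mul(10, Pow(Add(-2, v), -1)) (Function('l')(v) = Mul(Add(8, 2), Pow(Add(-2, v), -1)) = Mul(10, Pow(Add(-2, v), -1)))
Function('I')(b) = Rational(324, 5) (Function('I')(b) = Mul(81, Pow(Mul(10, Pow(Add(-2, 10), -1)), -1)) = Mul(81, Pow(Mul(10, Pow(8, -1)), -1)) = Mul(81, Pow(Mul(10, Rational(1, 8)), -1)) = Mul(81, Pow(Rational(5, 4), -1)) = Mul(81, Rational(4, 5)) = Rational(324, 5))
Add(29695, Function('I')(-6)) = Add(29695, Rational(324, 5)) = Rational(148799, 5)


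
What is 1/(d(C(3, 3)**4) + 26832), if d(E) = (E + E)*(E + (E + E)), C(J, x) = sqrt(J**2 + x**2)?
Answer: 1/656688 ≈ 1.5228e-6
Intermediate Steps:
d(E) = 6*E**2 (d(E) = (2*E)*(E + 2*E) = (2*E)*(3*E) = 6*E**2)
1/(d(C(3, 3)**4) + 26832) = 1/(6*((sqrt(3**2 + 3**2))**4)**2 + 26832) = 1/(6*((sqrt(9 + 9))**4)**2 + 26832) = 1/(6*((sqrt(18))**4)**2 + 26832) = 1/(6*((3*sqrt(2))**4)**2 + 26832) = 1/(6*324**2 + 26832) = 1/(6*104976 + 26832) = 1/(629856 + 26832) = 1/656688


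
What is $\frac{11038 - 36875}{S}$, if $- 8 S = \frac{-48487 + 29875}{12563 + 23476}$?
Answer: $- \frac{620759762}{1551} \approx -4.0023 \cdot 10^{5}$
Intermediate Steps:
$S = \frac{1551}{24026}$ ($S = - \frac{\left(-48487 + 29875\right) \frac{1}{12563 + 23476}}{8} = - \frac{\left(-18612\right) \frac{1}{36039}}{8} = \left(- \frac{1}{8}\right) \left(- \frac{6204}{12013}\right) = \frac{1551}{24026} \approx 0.064555$)
$\frac{11038 - 36875}{S} = \frac{11038 - 36875}{\frac{1551}{24026}} = \left(11038 - 36875\right) \frac{24026}{1551} = \left(-25837\right) \frac{24026}{1551} = - \frac{620759762}{1551}$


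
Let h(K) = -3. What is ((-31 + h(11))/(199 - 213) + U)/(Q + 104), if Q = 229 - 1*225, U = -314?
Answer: -727/252 ≈ -2.8849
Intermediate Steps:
Q = 4 (Q = 229 - 225 = 4)
((-31 + h(11))/(199 - 213) + U)/(Q + 104) = ((-31 - 3)/(199 - 213) - 314)/(4 + 104) = (-34/(-14) - 314)/108 = (-34*(-1/14) - 314)*(1/108) = (17/7 - 314)*(1/108) = -2181/7*1/108 = -727/252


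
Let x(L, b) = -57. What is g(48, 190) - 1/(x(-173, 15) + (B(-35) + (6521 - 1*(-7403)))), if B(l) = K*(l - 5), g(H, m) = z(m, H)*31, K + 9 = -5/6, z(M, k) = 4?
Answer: 5304841/42781 ≈ 124.00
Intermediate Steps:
K = -59/6 (K = -9 - 5/6 = -9 - 5*⅙ = -9 - ⅚ = -59/6 ≈ -9.8333)
g(H, m) = 124 (g(H, m) = 4*31 = 124)
B(l) = 295/6 - 59*l/6 (B(l) = -59*(l - 5)/6 = -59*(-5 + l)/6 = 295/6 - 59*l/6)
g(48, 190) - 1/(x(-173, 15) + (B(-35) + (6521 - 1*(-7403)))) = 124 - 1/(-57 + ((295/6 - 59/6*(-35)) + (6521 - 1*(-7403)))) = 124 - 1/(-57 + ((295/6 + 2065/6) + (6521 + 7403))) = 124 - 1/(-57 + (1180/3 + 13924)) = 124 - 1/(-57 + 42952/3) = 124 - 1/42781/3 = 124 - 1*3/42781 = 124 - 3/42781 = 5304841/42781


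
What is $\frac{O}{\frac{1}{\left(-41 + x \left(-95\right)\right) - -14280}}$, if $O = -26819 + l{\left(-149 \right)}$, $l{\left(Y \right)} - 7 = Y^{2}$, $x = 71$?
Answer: $-34554834$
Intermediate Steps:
$l{\left(Y \right)} = 7 + Y^{2}$
$O = -4611$ ($O = -26819 + \left(7 + \left(-149\right)^{2}\right) = -26819 + \left(7 + 22201\right) = -26819 + 22208 = -4611$)
$\frac{O}{\frac{1}{\left(-41 + x \left(-95\right)\right) - -14280}} = - \frac{4611}{\frac{1}{\left(-41 + 71 \left(-95\right)\right) - -14280}} = - \frac{4611}{\frac{1}{\left(-41 - 6745\right) + 14280}} = - \frac{4611}{\frac{1}{-6786 + 14280}} = - \frac{4611}{\frac{1}{7494}} = - 4611 \frac{1}{\frac{1}{7494}} = \left(-4611\right) 7494 = -34554834$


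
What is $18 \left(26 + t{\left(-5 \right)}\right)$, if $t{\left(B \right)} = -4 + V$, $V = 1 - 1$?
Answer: $396$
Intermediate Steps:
$V = 0$
$t{\left(B \right)} = -4$ ($t{\left(B \right)} = -4 + 0 = -4$)
$18 \left(26 + t{\left(-5 \right)}\right) = 18 \left(26 - 4\right) = 18 \cdot 22 = 396$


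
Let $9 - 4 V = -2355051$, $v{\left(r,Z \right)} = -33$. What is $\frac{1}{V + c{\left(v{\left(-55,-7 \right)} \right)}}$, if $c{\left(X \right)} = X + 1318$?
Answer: $\frac{1}{590050} \approx 1.6948 \cdot 10^{-6}$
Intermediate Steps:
$c{\left(X \right)} = 1318 + X$
$V = 588765$ ($V = \frac{9}{4} - - \frac{2355051}{4} = \frac{9}{4} + \frac{2355051}{4} = 588765$)
$\frac{1}{V + c{\left(v{\left(-55,-7 \right)} \right)}} = \frac{1}{588765 + \left(1318 - 33\right)} = \frac{1}{588765 + 1285} = \frac{1}{590050}$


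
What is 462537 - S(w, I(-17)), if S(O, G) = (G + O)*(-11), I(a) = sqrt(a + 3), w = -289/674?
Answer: 311746759/674 + 11*I*sqrt(14) ≈ 4.6253e+5 + 41.158*I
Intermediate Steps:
w = -289/674 (w = -289*1/674 = -289/674 ≈ -0.42878)
I(a) = sqrt(3 + a)
S(O, G) = -11*G - 11*O
462537 - S(w, I(-17)) = 462537 - (-11*sqrt(3 - 17) - 11*(-289/674)) = 462537 - (-11*I*sqrt(14) + 3179/674) = 462537 - (3179/674 - 11*I*sqrt(14)) = 462537 + (-3179/674 + 11*I*sqrt(14)) = 311746759/674 + 11*I*sqrt(14)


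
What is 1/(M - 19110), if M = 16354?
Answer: -1/2756 ≈ -0.00036284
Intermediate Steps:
1/(M - 19110) = 1/(16354 - 19110) = 1/(-2756) = -1/2756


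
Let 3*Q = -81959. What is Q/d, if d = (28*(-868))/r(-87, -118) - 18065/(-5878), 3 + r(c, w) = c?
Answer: -7226325030/72242381 ≈ -100.03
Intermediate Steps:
Q = -81959/3 (Q = (⅓)*(-81959) = -81959/3 ≈ -27320.)
r(c, w) = -3 + c
d = 72242381/264510 (d = (28*(-868))/(-3 - 87) - 18065/(-5878) = -24304/(-90) - 18065*(-1/5878) = -24304*(-1/90) + 18065/5878 = 12152/45 + 18065/5878 = 72242381/264510 ≈ 273.12)
Q/d = -81959/(3*72242381/264510) = -81959/3*264510/72242381 = -7226325030/72242381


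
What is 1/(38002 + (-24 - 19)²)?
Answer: 1/39851 ≈ 2.5093e-5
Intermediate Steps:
1/(38002 + (-24 - 19)²) = 1/(38002 + (-43)²) = 1/(38002 + 1849) = 1/39851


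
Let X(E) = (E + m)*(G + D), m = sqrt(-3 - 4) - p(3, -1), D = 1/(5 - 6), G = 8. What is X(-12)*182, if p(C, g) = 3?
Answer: -19110 + 1274*I*sqrt(7) ≈ -19110.0 + 3370.7*I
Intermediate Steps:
D = -1 (D = 1/(-1) = -1)
m = -3 + I*sqrt(7) (m = sqrt(-3 - 4) - 1*3 = sqrt(-7) - 3 = I*sqrt(7) - 3 = -3 + I*sqrt(7) ≈ -3.0 + 2.6458*I)
X(E) = -21 + 7*E + 7*I*sqrt(7) (X(E) = (E + (-3 + I*sqrt(7)))*(8 - 1) = (-3 + E + I*sqrt(7))*7 = -21 + 7*E + 7*I*sqrt(7))
X(-12)*182 = (-21 + 7*(-12) + 7*I*sqrt(7))*182 = (-21 - 84 + 7*I*sqrt(7))*182 = (-105 + 7*I*sqrt(7))*182 = -19110 + 1274*I*sqrt(7)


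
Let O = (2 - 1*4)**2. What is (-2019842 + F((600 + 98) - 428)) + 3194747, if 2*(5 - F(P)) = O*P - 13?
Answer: 2348753/2 ≈ 1.1744e+6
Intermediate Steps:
O = 4 (O = (2 - 4)**2 = (-2)**2 = 4)
F(P) = 23/2 - 2*P (F(P) = 5 - (4*P - 13)/2 = 5 - (-13 + 4*P)/2 = 5 + (13/2 - 2*P) = 23/2 - 2*P)
(-2019842 + F((600 + 98) - 428)) + 3194747 = (-2019842 + (23/2 - 2*((600 + 98) - 428))) + 3194747 = (-2019842 + (23/2 - 2*(698 - 428))) + 3194747 = (-2019842 + (23/2 - 2*270)) + 3194747 = (-2019842 + (23/2 - 540)) + 3194747 = (-2019842 - 1057/2) + 3194747 = -4040741/2 + 3194747 = 2348753/2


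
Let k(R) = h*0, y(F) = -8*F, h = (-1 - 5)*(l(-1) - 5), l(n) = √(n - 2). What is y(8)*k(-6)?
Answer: 0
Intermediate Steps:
l(n) = √(-2 + n)
h = 30 - 6*I*√3 (h = (-1 - 5)*(√(-2 - 1) - 5) = -6*(√(-3) - 5) = -6*(I*√3 - 5) = -6*(-5 + I*√3) = 30 - 6*I*√3 ≈ 30.0 - 10.392*I)
k(R) = 0 (k(R) = (30 - 6*I*√3)*0 = 0)
y(8)*k(-6) = -8*8*0 = -64*0 = 0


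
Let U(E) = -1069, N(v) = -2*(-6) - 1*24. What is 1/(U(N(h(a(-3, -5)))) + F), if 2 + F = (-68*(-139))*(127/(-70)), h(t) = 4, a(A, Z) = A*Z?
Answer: -35/637687 ≈ -5.4886e-5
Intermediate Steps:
N(v) = -12 (N(v) = 12 - 24 = -12)
F = -600272/35 (F = -2 + (-68*(-139))*(127/(-70)) = -2 + 9452*(127*(-1/70)) = -2 + 9452*(-127/70) = -2 - 600202/35 = -600272/35 ≈ -17151.)
1/(U(N(h(a(-3, -5)))) + F) = 1/(-1069 - 600272/35) = 1/(-637687/35) = -35/637687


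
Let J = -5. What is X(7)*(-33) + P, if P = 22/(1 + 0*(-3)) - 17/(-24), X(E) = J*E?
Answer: 28265/24 ≈ 1177.7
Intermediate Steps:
X(E) = -5*E
P = 545/24 (P = 22/(1 + 0) - 17*(-1/24) = 22/1 + 17/24 = 22*1 + 17/24 = 22 + 17/24 = 545/24 ≈ 22.708)
X(7)*(-33) + P = -5*7*(-33) + 545/24 = -35*(-33) + 545/24 = 1155 + 545/24 = 28265/24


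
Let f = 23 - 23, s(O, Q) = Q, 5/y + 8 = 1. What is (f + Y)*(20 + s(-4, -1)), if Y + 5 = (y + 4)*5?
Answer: 1520/7 ≈ 217.14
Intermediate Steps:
y = -5/7 (y = 5/(-8 + 1) = 5/(-7) = 5*(-1/7) = -5/7 ≈ -0.71429)
f = 0
Y = 80/7 (Y = -5 + (-5/7 + 4)*5 = -5 + (23/7)*5 = -5 + 115/7 = 80/7 ≈ 11.429)
(f + Y)*(20 + s(-4, -1)) = (0 + 80/7)*(20 - 1) = (80/7)*19 = 1520/7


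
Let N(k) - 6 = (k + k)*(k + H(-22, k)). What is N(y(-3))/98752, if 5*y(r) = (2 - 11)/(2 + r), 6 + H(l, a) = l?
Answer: -69/77150 ≈ -0.00089436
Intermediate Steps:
H(l, a) = -6 + l
y(r) = -9/(5*(2 + r)) (y(r) = ((2 - 11)/(2 + r))/5 = (-9/(2 + r))/5 = -9/(5*(2 + r)))
N(k) = 6 + 2*k*(-28 + k) (N(k) = 6 + (k + k)*(k + (-6 - 22)) = 6 + (2*k)*(k - 28) = 6 + (2*k)*(-28 + k) = 6 + 2*k*(-28 + k))
N(y(-3))/98752 = (6 - (-504)/(10 + 5*(-3)) + 2*(-9/(10 + 5*(-3)))²)/98752 = (6 - (-504)/(10 - 15) + 2*(-9/(10 - 15))²)*(1/98752) = (6 - (-504)/(-5) + 2*(-9/(-5))²)*(1/98752) = (6 - (-504)*(-1)/5 + 2*(-9*(-⅕))²)*(1/98752) = (6 - 56*9/5 + 2*(9/5)²)*(1/98752) = (6 - 504/5 + 2*(81/25))*(1/98752) = (6 - 504/5 + 162/25)*(1/98752) = -2208/25*1/98752 = -69/77150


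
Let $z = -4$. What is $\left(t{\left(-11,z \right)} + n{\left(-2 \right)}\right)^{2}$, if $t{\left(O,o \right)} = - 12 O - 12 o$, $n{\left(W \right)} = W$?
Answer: $31684$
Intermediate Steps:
$\left(t{\left(-11,z \right)} + n{\left(-2 \right)}\right)^{2} = \left(\left(\left(-12\right) \left(-11\right) - -48\right) - 2\right)^{2} = \left(\left(132 + 48\right) - 2\right)^{2} = \left(180 - 2\right)^{2} = 178^{2} = 31684$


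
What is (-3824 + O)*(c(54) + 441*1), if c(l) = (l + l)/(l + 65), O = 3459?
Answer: -19194255/119 ≈ -1.6130e+5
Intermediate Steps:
c(l) = 2*l/(65 + l) (c(l) = (2*l)/(65 + l) = 2*l/(65 + l))
(-3824 + O)*(c(54) + 441*1) = (-3824 + 3459)*(2*54/(65 + 54) + 441*1) = -365*(2*54/119 + 441) = -365*(2*54*(1/119) + 441) = -365*(108/119 + 441) = -365*52587/119 = -19194255/119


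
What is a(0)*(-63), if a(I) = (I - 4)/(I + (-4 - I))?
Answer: -63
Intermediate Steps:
a(I) = 1 - I/4 (a(I) = (-4 + I)/(-4) = (-4 + I)*(-¼) = 1 - I/4)
a(0)*(-63) = (1 - ¼*0)*(-63) = (1 + 0)*(-63) = 1*(-63) = -63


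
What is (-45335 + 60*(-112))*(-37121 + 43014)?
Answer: -306760115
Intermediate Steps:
(-45335 + 60*(-112))*(-37121 + 43014) = (-45335 - 6720)*5893 = -52055*5893 = -306760115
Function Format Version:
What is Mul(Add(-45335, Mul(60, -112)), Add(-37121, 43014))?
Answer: -306760115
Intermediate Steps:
Mul(Add(-45335, Mul(60, -112)), Add(-37121, 43014)) = Mul(Add(-45335, -6720), 5893) = Mul(-52055, 5893) = -306760115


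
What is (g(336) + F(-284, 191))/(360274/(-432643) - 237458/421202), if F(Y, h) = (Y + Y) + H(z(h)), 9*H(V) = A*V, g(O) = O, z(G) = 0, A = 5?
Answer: 21138691238776/127241335421 ≈ 166.13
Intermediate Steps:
H(V) = 5*V/9 (H(V) = (5*V)/9 = 5*V/9)
F(Y, h) = 2*Y (F(Y, h) = (Y + Y) + (5/9)*0 = 2*Y + 0 = 2*Y)
(g(336) + F(-284, 191))/(360274/(-432643) - 237458/421202) = (336 + 2*(-284))/(360274/(-432643) - 237458/421202) = (336 - 568)/(360274*(-1/432643) - 237458*1/421202) = -232/(-360274/432643 - 118729/210601) = -232/(-127241335421/91115048443) = -232*(-91115048443/127241335421) = 21138691238776/127241335421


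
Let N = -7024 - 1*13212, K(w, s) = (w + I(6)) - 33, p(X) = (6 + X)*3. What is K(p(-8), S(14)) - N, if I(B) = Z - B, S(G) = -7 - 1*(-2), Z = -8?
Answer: 20183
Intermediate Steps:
S(G) = -5 (S(G) = -7 + 2 = -5)
I(B) = -8 - B
p(X) = 18 + 3*X
K(w, s) = -47 + w (K(w, s) = (w + (-8 - 1*6)) - 33 = (w + (-8 - 6)) - 33 = (w - 14) - 33 = (-14 + w) - 33 = -47 + w)
N = -20236 (N = -7024 - 13212 = -20236)
K(p(-8), S(14)) - N = (-47 + (18 + 3*(-8))) - 1*(-20236) = (-47 + (18 - 24)) + 20236 = (-47 - 6) + 20236 = -53 + 20236 = 20183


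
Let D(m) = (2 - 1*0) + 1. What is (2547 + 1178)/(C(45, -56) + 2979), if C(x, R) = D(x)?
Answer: 3725/2982 ≈ 1.2492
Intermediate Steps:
D(m) = 3 (D(m) = (2 + 0) + 1 = 2 + 1 = 3)
C(x, R) = 3
(2547 + 1178)/(C(45, -56) + 2979) = (2547 + 1178)/(3 + 2979) = 3725/2982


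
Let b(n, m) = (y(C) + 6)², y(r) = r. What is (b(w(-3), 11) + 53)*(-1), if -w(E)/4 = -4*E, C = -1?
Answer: -78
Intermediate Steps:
w(E) = 16*E (w(E) = -(-16)*E = 16*E)
b(n, m) = 25 (b(n, m) = (-1 + 6)² = 5² = 25)
(b(w(-3), 11) + 53)*(-1) = (25 + 53)*(-1) = 78*(-1) = -78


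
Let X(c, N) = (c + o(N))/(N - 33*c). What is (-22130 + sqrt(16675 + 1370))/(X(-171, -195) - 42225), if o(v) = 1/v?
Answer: 11755013400/22429092173 - 1593540*sqrt(2005)/22429092173 ≈ 0.52092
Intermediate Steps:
o(v) = 1/v
X(c, N) = (c + 1/N)/(N - 33*c)
(-22130 + sqrt(16675 + 1370))/(X(-171, -195) - 42225) = (-22130 + sqrt(16675 + 1370))/((1 - 195*(-171))/((-195)*(-195 - 33*(-171))) - 42225) = (-22130 + sqrt(18045))/(-(1 + 33345)/(195*(-195 + 5643)) - 42225) = (-22130 + 3*sqrt(2005))/(-1/195*33346/5448 - 42225) = (-22130 + 3*sqrt(2005))/(-1/195*1/5448*33346 - 42225) = (-22130 + 3*sqrt(2005))/(-16673/531180 - 42225) = (-22130 + 3*sqrt(2005))/(-22429092173/531180) = (-22130 + 3*sqrt(2005))*(-531180/22429092173) = 11755013400/22429092173 - 1593540*sqrt(2005)/22429092173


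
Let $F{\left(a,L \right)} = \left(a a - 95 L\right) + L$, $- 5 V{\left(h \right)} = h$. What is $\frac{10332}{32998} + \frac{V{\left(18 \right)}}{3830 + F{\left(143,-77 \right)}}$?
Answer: $\frac{116255304}{371427845} \approx 0.313$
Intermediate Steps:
$V{\left(h \right)} = - \frac{h}{5}$
$F{\left(a,L \right)} = a^{2} - 94 L$ ($F{\left(a,L \right)} = \left(a^{2} - 95 L\right) + L = a^{2} - 94 L$)
$\frac{10332}{32998} + \frac{V{\left(18 \right)}}{3830 + F{\left(143,-77 \right)}} = \frac{10332}{32998} + \frac{\left(- \frac{1}{5}\right) 18}{3830 - \left(-7238 - 143^{2}\right)} = 10332 \cdot \frac{1}{32998} - \frac{18}{5 \left(3830 + \left(20449 + 7238\right)\right)} = \frac{738}{2357} - \frac{18}{5 \left(3830 + 27687\right)} = \frac{738}{2357} - \frac{18}{5 \cdot 31517} = \frac{738}{2357} - \frac{18}{157585} = \frac{116255304}{371427845}$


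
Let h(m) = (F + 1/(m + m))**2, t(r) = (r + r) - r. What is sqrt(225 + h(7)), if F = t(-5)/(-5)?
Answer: 15*sqrt(197)/14 ≈ 15.038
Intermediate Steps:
t(r) = r (t(r) = 2*r - r = r)
F = 1 (F = -5/(-5) = -5*(-1/5) = 1)
h(m) = (1 + 1/(2*m))**2 (h(m) = (1 + 1/(m + m))**2 = (1 + 1/(2*m))**2)
sqrt(225 + h(7)) = sqrt(225 + (1/4)*(1 + 2*7)**2/7**2) = sqrt(225 + (1/4)*(1/49)*(1 + 14)**2) = sqrt(225 + (1/4)*(1/49)*15**2) = sqrt(225 + (1/4)*(1/49)*225) = sqrt(225 + 225/196) = sqrt(44325/196) = 15*sqrt(197)/14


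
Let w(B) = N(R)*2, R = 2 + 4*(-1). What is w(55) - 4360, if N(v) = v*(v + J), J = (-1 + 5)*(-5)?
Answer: -4272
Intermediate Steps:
R = -2 (R = 2 - 4 = -2)
J = -20 (J = 4*(-5) = -20)
N(v) = v*(-20 + v) (N(v) = v*(v - 20) = v*(-20 + v))
w(B) = 88 (w(B) = -2*(-20 - 2)*2 = -2*(-22)*2 = 44*2 = 88)
w(55) - 4360 = 88 - 4360 = -4272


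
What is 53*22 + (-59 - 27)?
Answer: 1080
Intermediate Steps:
53*22 + (-59 - 27) = 1166 - 86 = 1080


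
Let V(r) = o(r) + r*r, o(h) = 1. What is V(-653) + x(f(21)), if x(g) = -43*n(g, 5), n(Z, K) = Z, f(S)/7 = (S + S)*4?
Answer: 375842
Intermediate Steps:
f(S) = 56*S (f(S) = 7*((S + S)*4) = 7*((2*S)*4) = 7*(8*S) = 56*S)
x(g) = -43*g
V(r) = 1 + r² (V(r) = 1 + r*r = 1 + r²)
V(-653) + x(f(21)) = (1 + (-653)²) - 2408*21 = (1 + 426409) - 43*1176 = 426410 - 50568 = 375842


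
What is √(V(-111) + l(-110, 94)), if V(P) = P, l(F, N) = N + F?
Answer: I*√127 ≈ 11.269*I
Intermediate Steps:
l(F, N) = F + N
√(V(-111) + l(-110, 94)) = √(-111 + (-110 + 94)) = √(-111 - 16) = √(-127) = I*√127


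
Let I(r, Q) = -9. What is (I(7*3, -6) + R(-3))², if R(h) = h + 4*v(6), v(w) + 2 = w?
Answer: 16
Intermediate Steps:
v(w) = -2 + w
R(h) = 16 + h (R(h) = h + 4*(-2 + 6) = h + 4*4 = h + 16 = 16 + h)
(I(7*3, -6) + R(-3))² = (-9 + (16 - 3))² = (-9 + 13)² = 4² = 16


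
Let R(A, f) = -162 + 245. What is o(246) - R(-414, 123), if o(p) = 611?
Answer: 528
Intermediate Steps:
R(A, f) = 83
o(246) - R(-414, 123) = 611 - 1*83 = 611 - 83 = 528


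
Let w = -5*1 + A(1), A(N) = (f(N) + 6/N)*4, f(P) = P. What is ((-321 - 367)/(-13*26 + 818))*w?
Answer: -989/30 ≈ -32.967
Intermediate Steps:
A(N) = 4*N + 24/N (A(N) = (N + 6/N)*4 = 4*N + 24/N)
w = 23 (w = -5*1 + (4*1 + 24/1) = -5 + (4 + 24*1) = -5 + (4 + 24) = -5 + 28 = 23)
((-321 - 367)/(-13*26 + 818))*w = ((-321 - 367)/(-13*26 + 818))*23 = -688/(-338 + 818)*23 = -688/480*23 = -688*1/480*23 = -43/30*23 = -989/30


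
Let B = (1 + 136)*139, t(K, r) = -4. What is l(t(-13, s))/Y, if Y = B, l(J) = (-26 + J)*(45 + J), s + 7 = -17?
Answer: -1230/19043 ≈ -0.064591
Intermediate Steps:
s = -24 (s = -7 - 17 = -24)
B = 19043 (B = 137*139 = 19043)
Y = 19043
l(t(-13, s))/Y = (-1170 + (-4)² + 19*(-4))/19043 = (-1170 + 16 - 76)*(1/19043) = -1230*1/19043 = -1230/19043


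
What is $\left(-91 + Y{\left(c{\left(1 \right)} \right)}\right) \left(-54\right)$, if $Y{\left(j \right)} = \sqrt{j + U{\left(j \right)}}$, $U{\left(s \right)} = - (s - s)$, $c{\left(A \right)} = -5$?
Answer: $4914 - 54 i \sqrt{5} \approx 4914.0 - 120.75 i$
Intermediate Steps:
$U{\left(s \right)} = 0$ ($U{\left(s \right)} = \left(-1\right) 0 = 0$)
$Y{\left(j \right)} = \sqrt{j}$ ($Y{\left(j \right)} = \sqrt{j + 0} = \sqrt{j}$)
$\left(-91 + Y{\left(c{\left(1 \right)} \right)}\right) \left(-54\right) = \left(-91 + \sqrt{-5}\right) \left(-54\right) = \left(-91 + i \sqrt{5}\right) \left(-54\right) = 4914 - 54 i \sqrt{5}$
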